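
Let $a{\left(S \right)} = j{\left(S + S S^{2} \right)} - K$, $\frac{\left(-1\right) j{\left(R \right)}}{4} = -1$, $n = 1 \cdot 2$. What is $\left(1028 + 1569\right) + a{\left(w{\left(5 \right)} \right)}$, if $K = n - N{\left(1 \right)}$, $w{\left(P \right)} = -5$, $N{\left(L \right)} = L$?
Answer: $2600$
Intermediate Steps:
$n = 2$
$j{\left(R \right)} = 4$ ($j{\left(R \right)} = \left(-4\right) \left(-1\right) = 4$)
$K = 1$ ($K = 2 - 1 = 1$)
$a{\left(S \right)} = 3$ ($a{\left(S \right)} = 4 - 1 = 3$)
$\left(1028 + 1569\right) + a{\left(w{\left(5 \right)} \right)} = \left(1028 + 1569\right) + 3 = 2597 + 3 = 2600$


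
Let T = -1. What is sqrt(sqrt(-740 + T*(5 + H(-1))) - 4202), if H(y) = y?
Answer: sqrt(-4202 + 2*I*sqrt(186)) ≈ 0.2104 + 64.823*I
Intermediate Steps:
sqrt(sqrt(-740 + T*(5 + H(-1))) - 4202) = sqrt(sqrt(-740 - (5 - 1)) - 4202) = sqrt(sqrt(-740 - 1*4) - 4202) = sqrt(sqrt(-740 - 4) - 4202) = sqrt(sqrt(-744) - 4202) = sqrt(2*I*sqrt(186) - 4202) = sqrt(-4202 + 2*I*sqrt(186))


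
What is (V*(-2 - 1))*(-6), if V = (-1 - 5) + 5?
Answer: -18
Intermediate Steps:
V = -1 (V = -6 + 5 = -1)
(V*(-2 - 1))*(-6) = -(-2 - 1)*(-6) = -1*(-3)*(-6) = 3*(-6) = -18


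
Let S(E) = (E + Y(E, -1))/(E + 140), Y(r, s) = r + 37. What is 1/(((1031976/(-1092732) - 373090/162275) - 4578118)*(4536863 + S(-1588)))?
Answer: -2139698562620/44442221289607380867722457 ≈ -4.8146e-14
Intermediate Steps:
Y(r, s) = 37 + r
S(E) = (37 + 2*E)/(140 + E) (S(E) = (E + (37 + E))/(E + 140) = (37 + 2*E)/(140 + E))
1/(((1031976/(-1092732) - 373090/162275) - 4578118)*(4536863 + S(-1588))) = 1/(((1031976/(-1092732) - 373090/162275) - 4578118)*(4536863 + (37 + 2*(-1588))/(140 - 1588))) = 1/(((1031976*(-1/1092732) - 373090*1/162275) - 4578118)*(4536863 + (37 - 3176)/(-1448))) = 1/(((-85998/91061 - 74618/32455) - 4578118)*(4536863 - 1/1448*(-3139))) = 1/((-9585854788/2955384755 - 4578118)*(4536863 + 3139/1448)) = 1/(-13530109729645878/2955384755*6569380763/1448) = 1/(-44442221289607380867722457/2139698562620) = -2139698562620/44442221289607380867722457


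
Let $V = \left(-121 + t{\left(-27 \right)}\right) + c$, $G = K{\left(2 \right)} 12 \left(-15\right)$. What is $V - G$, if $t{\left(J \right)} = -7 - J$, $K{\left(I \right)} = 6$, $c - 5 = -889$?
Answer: $95$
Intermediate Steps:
$c = -884$ ($c = 5 - 889 = -884$)
$G = -1080$ ($G = 6 \cdot 12 \left(-15\right) = 72 \left(-15\right) = -1080$)
$V = -985$ ($V = \left(-121 - -20\right) - 884 = \left(-121 + \left(-7 + 27\right)\right) - 884 = \left(-121 + 20\right) - 884 = -101 - 884 = -985$)
$V - G = -985 - -1080 = -985 + 1080 = 95$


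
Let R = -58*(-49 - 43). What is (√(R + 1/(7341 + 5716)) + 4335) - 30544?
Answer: -26209 + √909709301721/13057 ≈ -26136.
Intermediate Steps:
R = 5336 (R = -58*(-92) = 5336)
(√(R + 1/(7341 + 5716)) + 4335) - 30544 = (√(5336 + 1/(7341 + 5716)) + 4335) - 30544 = (√(5336 + 1/13057) + 4335) - 30544 = (√(69672153/13057) + 4335) - 30544 = (√909709301721/13057 + 4335) - 30544 = (4335 + √909709301721/13057) - 30544 = -26209 + √909709301721/13057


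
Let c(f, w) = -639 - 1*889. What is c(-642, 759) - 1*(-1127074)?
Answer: 1125546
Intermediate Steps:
c(f, w) = -1528 (c(f, w) = -639 - 889 = -1528)
c(-642, 759) - 1*(-1127074) = -1528 - 1*(-1127074) = -1528 + 1127074 = 1125546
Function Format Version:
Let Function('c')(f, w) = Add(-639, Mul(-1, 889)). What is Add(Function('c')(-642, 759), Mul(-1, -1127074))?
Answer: 1125546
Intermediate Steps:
Function('c')(f, w) = -1528 (Function('c')(f, w) = Add(-639, -889) = -1528)
Add(Function('c')(-642, 759), Mul(-1, -1127074)) = Add(-1528, Mul(-1, -1127074)) = Add(-1528, 1127074) = 1125546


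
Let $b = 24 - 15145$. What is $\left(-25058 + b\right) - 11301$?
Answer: $-51480$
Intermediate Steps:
$b = -15121$
$\left(-25058 + b\right) - 11301 = \left(-25058 - 15121\right) - 11301 = -40179 - 11301 = -51480$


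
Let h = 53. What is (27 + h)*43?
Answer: 3440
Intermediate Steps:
(27 + h)*43 = (27 + 53)*43 = 80*43 = 3440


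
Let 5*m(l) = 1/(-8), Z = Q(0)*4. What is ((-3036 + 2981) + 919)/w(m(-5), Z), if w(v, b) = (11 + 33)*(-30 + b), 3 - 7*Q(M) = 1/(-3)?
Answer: -2268/3245 ≈ -0.69892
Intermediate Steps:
Q(M) = 10/21 (Q(M) = 3/7 - ⅐/(-3) = 3/7 - ⅐*(-⅓) = 3/7 + 1/21 = 10/21)
Z = 40/21 (Z = (10/21)*4 = 40/21 ≈ 1.9048)
m(l) = -1/40 (m(l) = (⅕)/(-8) = (⅕)*(-⅛) = -1/40)
w(v, b) = -1320 + 44*b (w(v, b) = 44*(-30 + b) = -1320 + 44*b)
((-3036 + 2981) + 919)/w(m(-5), Z) = ((-3036 + 2981) + 919)/(-1320 + 44*(40/21)) = (-55 + 919)/(-1320 + 1760/21) = 864/(-25960/21) = 864*(-21/25960) = -2268/3245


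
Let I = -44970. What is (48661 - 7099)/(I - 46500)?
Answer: -6927/15245 ≈ -0.45438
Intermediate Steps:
(48661 - 7099)/(I - 46500) = (48661 - 7099)/(-44970 - 46500) = 41562/(-91470) = 41562*(-1/91470) = -6927/15245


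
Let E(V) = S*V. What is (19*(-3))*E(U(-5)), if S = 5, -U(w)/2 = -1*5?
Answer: -2850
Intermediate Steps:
U(w) = 10 (U(w) = -(-2)*5 = -2*(-5) = 10)
E(V) = 5*V
(19*(-3))*E(U(-5)) = (19*(-3))*(5*10) = -57*50 = -2850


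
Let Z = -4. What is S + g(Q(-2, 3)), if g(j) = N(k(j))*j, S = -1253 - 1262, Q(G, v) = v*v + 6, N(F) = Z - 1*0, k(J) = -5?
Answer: -2575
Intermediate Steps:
N(F) = -4 (N(F) = -4 - 1*0 = -4 + 0 = -4)
Q(G, v) = 6 + v² (Q(G, v) = v² + 6 = 6 + v²)
S = -2515
g(j) = -4*j
S + g(Q(-2, 3)) = -2515 - 4*(6 + 3²) = -2515 - 4*(6 + 9) = -2515 - 4*15 = -2515 - 60 = -2575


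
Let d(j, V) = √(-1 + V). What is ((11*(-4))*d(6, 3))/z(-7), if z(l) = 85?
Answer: -44*√2/85 ≈ -0.73206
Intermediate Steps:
((11*(-4))*d(6, 3))/z(-7) = ((11*(-4))*√(-1 + 3))/85 = -44*√2*(1/85) = -44*√2/85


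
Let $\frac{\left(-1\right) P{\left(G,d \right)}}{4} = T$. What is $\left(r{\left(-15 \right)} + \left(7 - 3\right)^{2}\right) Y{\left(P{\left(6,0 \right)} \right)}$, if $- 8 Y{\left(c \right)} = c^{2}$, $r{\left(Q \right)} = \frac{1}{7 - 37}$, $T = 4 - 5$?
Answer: $- \frac{479}{15} \approx -31.933$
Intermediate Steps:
$T = -1$
$P{\left(G,d \right)} = 4$ ($P{\left(G,d \right)} = \left(-4\right) \left(-1\right) = 4$)
$r{\left(Q \right)} = - \frac{1}{30}$ ($r{\left(Q \right)} = \frac{1}{-30} = - \frac{1}{30}$)
$Y{\left(c \right)} = - \frac{c^{2}}{8}$
$\left(r{\left(-15 \right)} + \left(7 - 3\right)^{2}\right) Y{\left(P{\left(6,0 \right)} \right)} = \left(- \frac{1}{30} + \left(7 - 3\right)^{2}\right) \left(- \frac{4^{2}}{8}\right) = \left(- \frac{1}{30} + 4^{2}\right) \left(\left(- \frac{1}{8}\right) 16\right) = \left(- \frac{1}{30} + 16\right) \left(-2\right) = \frac{479}{30} \left(-2\right) = - \frac{479}{15}$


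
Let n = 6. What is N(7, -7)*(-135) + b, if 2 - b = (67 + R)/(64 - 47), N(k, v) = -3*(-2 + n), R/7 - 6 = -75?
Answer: 27990/17 ≈ 1646.5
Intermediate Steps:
R = -483 (R = 42 + 7*(-75) = 42 - 525 = -483)
N(k, v) = -12 (N(k, v) = -3*(-2 + 6) = -3*4 = -12)
b = 450/17 (b = 2 - (67 - 483)/(64 - 47) = 2 - (-416)/17 = 2 - 1*(-416/17) = 2 + 416/17 = 450/17 ≈ 26.471)
N(7, -7)*(-135) + b = -12*(-135) + 450/17 = 1620 + 450/17 = 27990/17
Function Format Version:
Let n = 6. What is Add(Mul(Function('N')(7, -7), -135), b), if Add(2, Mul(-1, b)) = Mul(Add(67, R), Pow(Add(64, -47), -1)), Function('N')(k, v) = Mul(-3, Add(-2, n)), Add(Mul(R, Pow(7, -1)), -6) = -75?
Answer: Rational(27990, 17) ≈ 1646.5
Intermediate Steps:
R = -483 (R = Add(42, Mul(7, -75)) = Add(42, -525) = -483)
Function('N')(k, v) = -12 (Function('N')(k, v) = Mul(-3, Add(-2, 6)) = Mul(-3, 4) = -12)
b = Rational(450, 17) (b = Add(2, Mul(-1, Mul(Add(67, -483), Pow(Add(64, -47), -1)))) = Add(2, Mul(-1, Mul(-416, Pow(17, -1)))) = Add(2, Mul(-1, Mul(-416, Rational(1, 17)))) = Add(2, Mul(-1, Rational(-416, 17))) = Add(2, Rational(416, 17)) = Rational(450, 17) ≈ 26.471)
Add(Mul(Function('N')(7, -7), -135), b) = Add(Mul(-12, -135), Rational(450, 17)) = Add(1620, Rational(450, 17)) = Rational(27990, 17)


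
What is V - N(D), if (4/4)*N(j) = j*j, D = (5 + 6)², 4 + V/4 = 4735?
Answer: 4283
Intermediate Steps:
V = 18924 (V = -16 + 4*4735 = -16 + 18940 = 18924)
D = 121 (D = 11² = 121)
N(j) = j² (N(j) = j*j = j²)
V - N(D) = 18924 - 1*121² = 18924 - 1*14641 = 18924 - 14641 = 4283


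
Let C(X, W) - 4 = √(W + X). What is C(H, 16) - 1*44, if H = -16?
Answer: -40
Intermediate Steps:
C(X, W) = 4 + √(W + X)
C(H, 16) - 1*44 = (4 + √(16 - 16)) - 1*44 = (4 + √0) - 44 = (4 + 0) - 44 = 4 - 44 = -40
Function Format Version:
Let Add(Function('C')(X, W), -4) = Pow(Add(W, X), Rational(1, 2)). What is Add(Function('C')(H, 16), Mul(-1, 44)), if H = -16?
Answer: -40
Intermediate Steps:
Function('C')(X, W) = Add(4, Pow(Add(W, X), Rational(1, 2)))
Add(Function('C')(H, 16), Mul(-1, 44)) = Add(Add(4, Pow(Add(16, -16), Rational(1, 2))), Mul(-1, 44)) = Add(Add(4, Pow(0, Rational(1, 2))), -44) = Add(Add(4, 0), -44) = Add(4, -44) = -40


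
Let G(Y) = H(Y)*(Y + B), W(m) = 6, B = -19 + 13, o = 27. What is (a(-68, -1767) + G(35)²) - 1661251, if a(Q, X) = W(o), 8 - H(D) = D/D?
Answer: -1620036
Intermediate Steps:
H(D) = 7 (H(D) = 8 - D/D = 8 - 1*1 = 8 - 1 = 7)
B = -6
a(Q, X) = 6
G(Y) = -42 + 7*Y (G(Y) = 7*(Y - 6) = 7*(-6 + Y) = -42 + 7*Y)
(a(-68, -1767) + G(35)²) - 1661251 = (6 + (-42 + 7*35)²) - 1661251 = (6 + (-42 + 245)²) - 1661251 = (6 + 203²) - 1661251 = (6 + 41209) - 1661251 = 41215 - 1661251 = -1620036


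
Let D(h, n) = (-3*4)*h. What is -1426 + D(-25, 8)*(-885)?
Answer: -266926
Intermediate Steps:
D(h, n) = -12*h
-1426 + D(-25, 8)*(-885) = -1426 - 12*(-25)*(-885) = -1426 + 300*(-885) = -1426 - 265500 = -266926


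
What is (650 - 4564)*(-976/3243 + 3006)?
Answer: -38151644548/3243 ≈ -1.1764e+7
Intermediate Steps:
(650 - 4564)*(-976/3243 + 3006) = -3914*(-976*1/3243 + 3006) = -3914*(-976/3243 + 3006) = -3914*9747482/3243 = -38151644548/3243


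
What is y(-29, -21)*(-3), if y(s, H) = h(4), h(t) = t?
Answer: -12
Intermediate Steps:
y(s, H) = 4
y(-29, -21)*(-3) = 4*(-3) = -12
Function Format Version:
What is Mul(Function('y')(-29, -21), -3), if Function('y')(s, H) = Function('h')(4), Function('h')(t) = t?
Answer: -12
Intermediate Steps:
Function('y')(s, H) = 4
Mul(Function('y')(-29, -21), -3) = Mul(4, -3) = -12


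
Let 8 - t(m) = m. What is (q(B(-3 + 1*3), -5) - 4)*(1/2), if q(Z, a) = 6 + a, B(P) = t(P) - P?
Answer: -3/2 ≈ -1.5000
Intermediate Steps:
t(m) = 8 - m
B(P) = 8 - 2*P (B(P) = (8 - P) - P = 8 - 2*P)
(q(B(-3 + 1*3), -5) - 4)*(1/2) = ((6 - 5) - 4)*(1/2) = (1 - 4)*(1*(½)) = -3*½ = -3/2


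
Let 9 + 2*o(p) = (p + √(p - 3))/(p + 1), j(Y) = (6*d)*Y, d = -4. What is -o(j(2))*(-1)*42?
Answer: -7875/47 - 21*I*√51/47 ≈ -167.55 - 3.1908*I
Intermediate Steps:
j(Y) = -24*Y (j(Y) = (6*(-4))*Y = -24*Y)
o(p) = -9/2 + (p + √(-3 + p))/(2*(1 + p)) (o(p) = -9/2 + ((p + √(p - 3))/(p + 1))/2 = -9/2 + ((p + √(-3 + p))/(1 + p))/2 = -9/2 + (p + √(-3 + p))/(2*(1 + p)))
-o(j(2))*(-1)*42 = -((-9 + √(-3 - 24*2) - (-192)*2)/(2*(1 - 24*2)))*(-1)*42 = -((-9 + √(-3 - 48) - 8*(-48))/(2*(1 - 48)))*(-1)*42 = -((½)*(-9 + √(-51) + 384)/(-47))*(-1)*42 = -((½)*(-1/47)*(-9 + I*√51 + 384))*(-1)*42 = -((½)*(-1/47)*(375 + I*√51))*(-1)*42 = -(-375/94 - I*√51/94)*(-1)*42 = -(375/94 + I*√51/94)*42 = -(7875/47 + 21*I*√51/47) = -7875/47 - 21*I*√51/47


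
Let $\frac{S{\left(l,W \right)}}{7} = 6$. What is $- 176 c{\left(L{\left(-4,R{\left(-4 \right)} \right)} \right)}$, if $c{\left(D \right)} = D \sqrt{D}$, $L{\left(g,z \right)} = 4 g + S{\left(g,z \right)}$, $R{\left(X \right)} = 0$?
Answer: $- 4576 \sqrt{26} \approx -23333.0$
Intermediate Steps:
$S{\left(l,W \right)} = 42$ ($S{\left(l,W \right)} = 7 \cdot 6 = 42$)
$L{\left(g,z \right)} = 42 + 4 g$ ($L{\left(g,z \right)} = 4 g + 42 = 42 + 4 g$)
$c{\left(D \right)} = D^{\frac{3}{2}}$
$- 176 c{\left(L{\left(-4,R{\left(-4 \right)} \right)} \right)} = - 176 \left(42 + 4 \left(-4\right)\right)^{\frac{3}{2}} = - 176 \left(42 - 16\right)^{\frac{3}{2}} = - 176 \cdot 26^{\frac{3}{2}} = - 176 \cdot 26 \sqrt{26} = - 4576 \sqrt{26}$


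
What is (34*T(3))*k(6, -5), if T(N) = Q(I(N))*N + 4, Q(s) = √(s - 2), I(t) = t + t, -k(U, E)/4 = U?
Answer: -8160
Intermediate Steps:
k(U, E) = -4*U
I(t) = 2*t
Q(s) = √(-2 + s)
T(N) = 4 + N*√(-2 + 2*N) (T(N) = √(-2 + 2*N)*N + 4 = N*√(-2 + 2*N) + 4 = 4 + N*√(-2 + 2*N))
(34*T(3))*k(6, -5) = (34*(4 + 3*√(-2 + 2*3)))*(-4*6) = (34*(4 + 3*√(-2 + 6)))*(-24) = (34*(4 + 3*√4))*(-24) = (34*(4 + 3*2))*(-24) = (34*(4 + 6))*(-24) = (34*10)*(-24) = 340*(-24) = -8160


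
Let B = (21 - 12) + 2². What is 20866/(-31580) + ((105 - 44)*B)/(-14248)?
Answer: -6198879/8652920 ≈ -0.71639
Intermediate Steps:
B = 13 (B = 9 + 4 = 13)
20866/(-31580) + ((105 - 44)*B)/(-14248) = 20866/(-31580) + ((105 - 44)*13)/(-14248) = 20866*(-1/31580) + (61*13)*(-1/14248) = -10433/15790 + 793*(-1/14248) = -10433/15790 - 61/1096 = -6198879/8652920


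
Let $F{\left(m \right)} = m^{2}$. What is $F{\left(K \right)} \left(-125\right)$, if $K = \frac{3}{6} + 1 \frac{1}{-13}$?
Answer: $- \frac{15125}{676} \approx -22.374$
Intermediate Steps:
$K = \frac{11}{26}$ ($K = 3 \cdot \frac{1}{6} + 1 \left(- \frac{1}{13}\right) = \frac{1}{2} - \frac{1}{13} = \frac{11}{26} \approx 0.42308$)
$F{\left(K \right)} \left(-125\right) = \left(\frac{11}{26}\right)^{2} \left(-125\right) = \frac{121}{676} \left(-125\right) = - \frac{15125}{676}$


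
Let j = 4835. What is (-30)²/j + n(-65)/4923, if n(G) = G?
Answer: 823285/4760541 ≈ 0.17294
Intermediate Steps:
(-30)²/j + n(-65)/4923 = (-30)²/4835 - 65/4923 = 900*(1/4835) - 65*1/4923 = 180/967 - 65/4923 = 823285/4760541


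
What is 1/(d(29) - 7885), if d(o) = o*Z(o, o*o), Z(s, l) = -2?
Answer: -1/7943 ≈ -0.00012590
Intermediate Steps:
d(o) = -2*o (d(o) = o*(-2) = -2*o)
1/(d(29) - 7885) = 1/(-2*29 - 7885) = 1/(-58 - 7885) = 1/(-7943) = -1/7943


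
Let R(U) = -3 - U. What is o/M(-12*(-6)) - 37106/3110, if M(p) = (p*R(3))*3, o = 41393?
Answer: -88410803/2015280 ≈ -43.870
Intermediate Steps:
M(p) = -18*p (M(p) = (p*(-3 - 1*3))*3 = (p*(-3 - 3))*3 = (p*(-6))*3 = -6*p*3 = -18*p)
o/M(-12*(-6)) - 37106/3110 = 41393/((-(-216)*(-6))) - 37106/3110 = 41393/((-18*72)) - 37106*1/3110 = 41393/(-1296) - 18553/1555 = 41393*(-1/1296) - 18553/1555 = -41393/1296 - 18553/1555 = -88410803/2015280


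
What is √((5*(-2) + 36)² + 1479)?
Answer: √2155 ≈ 46.422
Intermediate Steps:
√((5*(-2) + 36)² + 1479) = √((-10 + 36)² + 1479) = √(26² + 1479) = √(676 + 1479) = √2155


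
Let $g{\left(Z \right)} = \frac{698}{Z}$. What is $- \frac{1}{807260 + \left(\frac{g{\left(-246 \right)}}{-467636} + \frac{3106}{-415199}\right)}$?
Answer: $- \frac{23881925946372}{19278923360958443003} \approx -1.2388 \cdot 10^{-6}$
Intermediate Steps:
$- \frac{1}{807260 + \left(\frac{g{\left(-246 \right)}}{-467636} + \frac{3106}{-415199}\right)} = - \frac{1}{807260 + \left(\frac{698 \frac{1}{-246}}{-467636} + \frac{3106}{-415199}\right)} = - \frac{1}{807260 + \left(698 \left(- \frac{1}{246}\right) \left(- \frac{1}{467636}\right) + 3106 \left(- \frac{1}{415199}\right)\right)} = - \frac{1}{807260 - \frac{178509817717}{23881925946372}} = - \frac{1}{\frac{19278923360958443003}{23881925946372}} = \left(-1\right) \frac{23881925946372}{19278923360958443003} = - \frac{23881925946372}{19278923360958443003}$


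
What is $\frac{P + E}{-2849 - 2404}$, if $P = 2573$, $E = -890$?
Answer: $- \frac{33}{103} \approx -0.32039$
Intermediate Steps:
$\frac{P + E}{-2849 - 2404} = \frac{2573 - 890}{-2849 - 2404} = \frac{1683}{-5253} = 1683 \left(- \frac{1}{5253}\right) = - \frac{33}{103}$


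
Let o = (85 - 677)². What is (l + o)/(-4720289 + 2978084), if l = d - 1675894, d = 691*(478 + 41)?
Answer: 322267/580735 ≈ 0.55493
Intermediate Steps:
o = 350464 (o = (-592)² = 350464)
d = 358629 (d = 691*519 = 358629)
l = -1317265 (l = 358629 - 1675894 = -1317265)
(l + o)/(-4720289 + 2978084) = (-1317265 + 350464)/(-4720289 + 2978084) = -966801/(-1742205) = -966801*(-1/1742205) = 322267/580735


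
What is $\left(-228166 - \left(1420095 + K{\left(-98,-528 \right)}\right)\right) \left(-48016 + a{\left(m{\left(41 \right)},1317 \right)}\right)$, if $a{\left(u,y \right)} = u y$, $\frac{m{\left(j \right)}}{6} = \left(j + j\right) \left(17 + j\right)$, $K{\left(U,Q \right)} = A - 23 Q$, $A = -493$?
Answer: $-62302964377152$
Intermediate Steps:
$K{\left(U,Q \right)} = -493 - 23 Q$
$m{\left(j \right)} = 12 j \left(17 + j\right)$ ($m{\left(j \right)} = 6 \left(j + j\right) \left(17 + j\right) = 6 \cdot 2 j \left(17 + j\right) = 12 j \left(17 + j\right)$)
$\left(-228166 - \left(1420095 + K{\left(-98,-528 \right)}\right)\right) \left(-48016 + a{\left(m{\left(41 \right)},1317 \right)}\right) = \left(-228166 - \left(1419602 + 12144\right)\right) \left(-48016 + 12 \cdot 41 \left(17 + 41\right) 1317\right) = \left(-228166 - 1431746\right) \left(-48016 + 12 \cdot 41 \cdot 58 \cdot 1317\right) = \left(-228166 - 1431746\right) \left(-48016 + 28536 \cdot 1317\right) = \left(-228166 - 1431746\right) \left(-48016 + 37581912\right) = \left(-228166 - 1431746\right) 37533896 = \left(-1659912\right) 37533896 = -62302964377152$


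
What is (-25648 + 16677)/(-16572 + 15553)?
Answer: 8971/1019 ≈ 8.8037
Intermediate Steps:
(-25648 + 16677)/(-16572 + 15553) = -8971/(-1019) = -8971*(-1/1019) = 8971/1019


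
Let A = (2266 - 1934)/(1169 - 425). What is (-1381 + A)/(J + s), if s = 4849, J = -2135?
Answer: -256783/504804 ≈ -0.50868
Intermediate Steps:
A = 83/186 (A = 332/744 = 332*(1/744) = 83/186 ≈ 0.44624)
(-1381 + A)/(J + s) = (-1381 + 83/186)/(-2135 + 4849) = -256783/186/2714 = -256783/186*1/2714 = -256783/504804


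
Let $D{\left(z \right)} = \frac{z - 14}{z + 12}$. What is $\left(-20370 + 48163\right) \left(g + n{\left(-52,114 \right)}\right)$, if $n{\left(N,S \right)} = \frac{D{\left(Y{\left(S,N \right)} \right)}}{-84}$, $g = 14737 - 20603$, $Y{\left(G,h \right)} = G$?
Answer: $- \frac{431387965573}{2646} \approx -1.6303 \cdot 10^{8}$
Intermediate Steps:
$D{\left(z \right)} = \frac{-14 + z}{12 + z}$
$g = -5866$
$n{\left(N,S \right)} = - \frac{-14 + S}{84 \left(12 + S\right)}$ ($n{\left(N,S \right)} = \frac{\frac{1}{12 + S} \left(-14 + S\right)}{-84} = \frac{-14 + S}{12 + S} \left(- \frac{1}{84}\right) = - \frac{-14 + S}{84 \left(12 + S\right)}$)
$\left(-20370 + 48163\right) \left(g + n{\left(-52,114 \right)}\right) = \left(-20370 + 48163\right) \left(-5866 + \frac{14 - 114}{84 \left(12 + 114\right)}\right) = 27793 \left(-5866 + \frac{14 - 114}{84 \cdot 126}\right) = 27793 \left(-5866 + \frac{1}{84} \cdot \frac{1}{126} \left(-100\right)\right) = 27793 \left(-5866 - \frac{25}{2646}\right) = 27793 \left(- \frac{15521461}{2646}\right) = - \frac{431387965573}{2646}$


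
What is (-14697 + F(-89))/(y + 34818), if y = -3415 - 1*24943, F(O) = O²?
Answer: -1694/1615 ≈ -1.0489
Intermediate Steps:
y = -28358 (y = -3415 - 24943 = -28358)
(-14697 + F(-89))/(y + 34818) = (-14697 + (-89)²)/(-28358 + 34818) = (-14697 + 7921)/6460 = -6776*1/6460 = -1694/1615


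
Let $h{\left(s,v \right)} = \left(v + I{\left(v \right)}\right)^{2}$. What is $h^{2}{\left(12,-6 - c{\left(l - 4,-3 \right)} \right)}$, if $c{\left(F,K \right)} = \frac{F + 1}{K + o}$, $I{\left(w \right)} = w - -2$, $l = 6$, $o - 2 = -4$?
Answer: $\frac{3748096}{625} \approx 5997.0$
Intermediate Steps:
$o = -2$ ($o = 2 - 4 = -2$)
$I{\left(w \right)} = 2 + w$ ($I{\left(w \right)} = w + 2 = 2 + w$)
$c{\left(F,K \right)} = \frac{1 + F}{-2 + K}$ ($c{\left(F,K \right)} = \frac{F + 1}{K - 2} = \frac{1 + F}{-2 + K}$)
$h{\left(s,v \right)} = \left(2 + 2 v\right)^{2}$ ($h{\left(s,v \right)} = \left(v + \left(2 + v\right)\right)^{2} = \left(2 + 2 v\right)^{2}$)
$h^{2}{\left(12,-6 - c{\left(l - 4,-3 \right)} \right)} = \left(4 \left(1 - \left(6 + \frac{1 + \left(6 - 4\right)}{-2 - 3}\right)\right)^{2}\right)^{2} = \left(4 \left(1 - \left(6 + \frac{1 + \left(6 - 4\right)}{-5}\right)\right)^{2}\right)^{2} = \left(4 \left(1 - \left(6 - \frac{1 + 2}{5}\right)\right)^{2}\right)^{2} = \left(4 \left(1 - \left(6 - \frac{3}{5}\right)\right)^{2}\right)^{2} = \left(4 \left(1 - \frac{27}{5}\right)^{2}\right)^{2} = \left(4 \left(- \frac{22}{5}\right)^{2}\right)^{2} = \left(4 \cdot \frac{484}{25}\right)^{2} = \left(\frac{1936}{25}\right)^{2} = \frac{3748096}{625}$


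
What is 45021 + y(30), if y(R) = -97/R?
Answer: 1350533/30 ≈ 45018.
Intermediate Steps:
45021 + y(30) = 45021 - 97/30 = 1350533/30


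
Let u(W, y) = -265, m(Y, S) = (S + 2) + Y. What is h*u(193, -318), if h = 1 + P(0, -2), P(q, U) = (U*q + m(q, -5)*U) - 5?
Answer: -530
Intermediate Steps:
m(Y, S) = 2 + S + Y (m(Y, S) = (2 + S) + Y = 2 + S + Y)
P(q, U) = -5 + U*q + U*(-3 + q) (P(q, U) = (U*q + (2 - 5 + q)*U) - 5 = (U*q + (-3 + q)*U) - 5 = (U*q + U*(-3 + q)) - 5 = -5 + U*q + U*(-3 + q))
h = 2 (h = 1 + (-5 - 2*0 - 2*(-3 + 0)) = 1 + (-5 + 0 - 2*(-3)) = 1 + (-5 + 0 + 6) = 1 + 1 = 2)
h*u(193, -318) = 2*(-265) = -530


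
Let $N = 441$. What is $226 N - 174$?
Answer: $99492$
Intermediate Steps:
$226 N - 174 = 226 \cdot 441 - 174 = 99666 - 174 = 99492$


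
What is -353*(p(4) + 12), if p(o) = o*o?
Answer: -9884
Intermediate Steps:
p(o) = o²
-353*(p(4) + 12) = -353*(4² + 12) = -353*(16 + 12) = -353*28 = -9884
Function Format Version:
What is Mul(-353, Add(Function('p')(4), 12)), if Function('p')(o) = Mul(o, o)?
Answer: -9884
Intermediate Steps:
Function('p')(o) = Pow(o, 2)
Mul(-353, Add(Function('p')(4), 12)) = Mul(-353, Add(Pow(4, 2), 12)) = Mul(-353, Add(16, 12)) = Mul(-353, 28) = -9884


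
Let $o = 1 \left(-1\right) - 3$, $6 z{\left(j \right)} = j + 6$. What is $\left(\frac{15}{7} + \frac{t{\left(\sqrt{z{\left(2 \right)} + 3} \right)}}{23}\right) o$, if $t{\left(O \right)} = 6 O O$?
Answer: $- \frac{2108}{161} \approx -13.093$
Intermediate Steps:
$z{\left(j \right)} = 1 + \frac{j}{6}$ ($z{\left(j \right)} = \frac{j + 6}{6} = \frac{6 + j}{6} = 1 + \frac{j}{6}$)
$t{\left(O \right)} = 6 O^{2}$
$o = -4$ ($o = -1 - 3 = -4$)
$\left(\frac{15}{7} + \frac{t{\left(\sqrt{z{\left(2 \right)} + 3} \right)}}{23}\right) o = \left(\frac{15}{7} + \frac{6 \left(\sqrt{\left(1 + \frac{1}{6} \cdot 2\right) + 3}\right)^{2}}{23}\right) \left(-4\right) = \left(15 \cdot \frac{1}{7} + 6 \left(\sqrt{\left(1 + \frac{1}{3}\right) + 3}\right)^{2} \cdot \frac{1}{23}\right) \left(-4\right) = \left(\frac{15}{7} + 6 \left(\sqrt{\frac{4}{3} + 3}\right)^{2} \cdot \frac{1}{23}\right) \left(-4\right) = \left(\frac{15}{7} + 6 \left(\sqrt{\frac{13}{3}}\right)^{2} \cdot \frac{1}{23}\right) \left(-4\right) = \left(\frac{15}{7} + 6 \left(\frac{\sqrt{39}}{3}\right)^{2} \cdot \frac{1}{23}\right) \left(-4\right) = \left(\frac{15}{7} + 6 \cdot \frac{13}{3} \cdot \frac{1}{23}\right) \left(-4\right) = \left(\frac{15}{7} + 26 \cdot \frac{1}{23}\right) \left(-4\right) = \left(\frac{15}{7} + \frac{26}{23}\right) \left(-4\right) = \frac{527}{161} \left(-4\right) = - \frac{2108}{161}$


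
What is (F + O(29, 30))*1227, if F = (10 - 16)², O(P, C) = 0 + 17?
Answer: 65031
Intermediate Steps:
O(P, C) = 17
F = 36 (F = (-6)² = 36)
(F + O(29, 30))*1227 = (36 + 17)*1227 = 53*1227 = 65031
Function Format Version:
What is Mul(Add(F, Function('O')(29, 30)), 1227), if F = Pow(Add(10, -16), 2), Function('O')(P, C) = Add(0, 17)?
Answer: 65031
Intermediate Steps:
Function('O')(P, C) = 17
F = 36 (F = Pow(-6, 2) = 36)
Mul(Add(F, Function('O')(29, 30)), 1227) = Mul(Add(36, 17), 1227) = Mul(53, 1227) = 65031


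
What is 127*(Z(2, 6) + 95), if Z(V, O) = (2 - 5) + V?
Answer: 11938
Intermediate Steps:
Z(V, O) = -3 + V
127*(Z(2, 6) + 95) = 127*((-3 + 2) + 95) = 127*(-1 + 95) = 127*94 = 11938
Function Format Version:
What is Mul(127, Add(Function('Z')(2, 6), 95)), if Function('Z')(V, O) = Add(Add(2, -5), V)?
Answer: 11938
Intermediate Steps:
Function('Z')(V, O) = Add(-3, V)
Mul(127, Add(Function('Z')(2, 6), 95)) = Mul(127, Add(Add(-3, 2), 95)) = Mul(127, Add(-1, 95)) = Mul(127, 94) = 11938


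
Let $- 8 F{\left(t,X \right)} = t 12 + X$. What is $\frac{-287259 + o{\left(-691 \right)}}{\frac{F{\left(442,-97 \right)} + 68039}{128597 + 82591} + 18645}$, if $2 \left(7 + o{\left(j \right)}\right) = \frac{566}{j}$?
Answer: $- \frac{335368383869856}{21767426758835} \approx -15.407$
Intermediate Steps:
$F{\left(t,X \right)} = - \frac{3 t}{2} - \frac{X}{8}$ ($F{\left(t,X \right)} = - \frac{t 12 + X}{8} = - \frac{12 t + X}{8} = - \frac{X + 12 t}{8} = - \frac{3 t}{2} - \frac{X}{8}$)
$o{\left(j \right)} = -7 + \frac{283}{j}$ ($o{\left(j \right)} = -7 + \frac{566 \frac{1}{j}}{2} = -7 + \frac{283}{j}$)
$\frac{-287259 + o{\left(-691 \right)}}{\frac{F{\left(442,-97 \right)} + 68039}{128597 + 82591} + 18645} = \frac{-287259 - \left(7 - \frac{283}{-691}\right)}{\frac{\left(\left(- \frac{3}{2}\right) 442 - - \frac{97}{8}\right) + 68039}{128597 + 82591} + 18645} = \frac{-287259 + \left(-7 + 283 \left(- \frac{1}{691}\right)\right)}{\frac{\left(-663 + \frac{97}{8}\right) + 68039}{211188} + 18645} = \frac{-287259 - \frac{5120}{691}}{\left(- \frac{5207}{8} + 68039\right) \frac{1}{211188} + 18645} = \frac{-287259 - \frac{5120}{691}}{\frac{539105}{8} \cdot \frac{1}{211188} + 18645} = - \frac{198501089}{691 \left(\frac{539105}{1689504} + 18645\right)} = - \frac{198501089}{691 \cdot \frac{31501341185}{1689504}} = \left(- \frac{198501089}{691}\right) \frac{1689504}{31501341185} = - \frac{335368383869856}{21767426758835}$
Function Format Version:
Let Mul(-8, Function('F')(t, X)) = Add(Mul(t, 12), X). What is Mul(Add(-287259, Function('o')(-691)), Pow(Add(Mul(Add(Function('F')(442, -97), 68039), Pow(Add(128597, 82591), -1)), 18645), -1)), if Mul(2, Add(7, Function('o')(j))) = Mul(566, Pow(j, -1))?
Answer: Rational(-335368383869856, 21767426758835) ≈ -15.407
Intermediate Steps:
Function('F')(t, X) = Add(Mul(Rational(-3, 2), t), Mul(Rational(-1, 8), X)) (Function('F')(t, X) = Mul(Rational(-1, 8), Add(Mul(t, 12), X)) = Mul(Rational(-1, 8), Add(Mul(12, t), X)) = Mul(Rational(-1, 8), Add(X, Mul(12, t))) = Add(Mul(Rational(-3, 2), t), Mul(Rational(-1, 8), X)))
Function('o')(j) = Add(-7, Mul(283, Pow(j, -1))) (Function('o')(j) = Add(-7, Mul(Rational(1, 2), Mul(566, Pow(j, -1)))) = Add(-7, Mul(283, Pow(j, -1))))
Mul(Add(-287259, Function('o')(-691)), Pow(Add(Mul(Add(Function('F')(442, -97), 68039), Pow(Add(128597, 82591), -1)), 18645), -1)) = Mul(Add(-287259, Add(-7, Mul(283, Pow(-691, -1)))), Pow(Add(Mul(Add(Add(Mul(Rational(-3, 2), 442), Mul(Rational(-1, 8), -97)), 68039), Pow(Add(128597, 82591), -1)), 18645), -1)) = Mul(Add(-287259, Add(-7, Mul(283, Rational(-1, 691)))), Pow(Add(Mul(Add(Add(-663, Rational(97, 8)), 68039), Pow(211188, -1)), 18645), -1)) = Mul(Add(-287259, Add(-7, Rational(-283, 691))), Pow(Add(Mul(Add(Rational(-5207, 8), 68039), Rational(1, 211188)), 18645), -1)) = Mul(Add(-287259, Rational(-5120, 691)), Pow(Add(Mul(Rational(539105, 8), Rational(1, 211188)), 18645), -1)) = Mul(Rational(-198501089, 691), Pow(Add(Rational(539105, 1689504), 18645), -1)) = Mul(Rational(-198501089, 691), Pow(Rational(31501341185, 1689504), -1)) = Mul(Rational(-198501089, 691), Rational(1689504, 31501341185)) = Rational(-335368383869856, 21767426758835)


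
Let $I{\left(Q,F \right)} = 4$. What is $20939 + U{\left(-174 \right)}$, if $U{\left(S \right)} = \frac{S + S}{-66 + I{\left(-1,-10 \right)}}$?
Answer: $\frac{649283}{31} \approx 20945.0$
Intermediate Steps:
$U{\left(S \right)} = - \frac{S}{31}$ ($U{\left(S \right)} = \frac{S + S}{-66 + 4} = \frac{2 S}{-62} = 2 S \left(- \frac{1}{62}\right) = - \frac{S}{31}$)
$20939 + U{\left(-174 \right)} = 20939 - - \frac{174}{31} = 20939 + \frac{174}{31} = \frac{649283}{31}$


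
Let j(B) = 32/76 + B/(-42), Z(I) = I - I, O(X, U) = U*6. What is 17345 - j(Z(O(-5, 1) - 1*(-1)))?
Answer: 329547/19 ≈ 17345.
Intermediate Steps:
O(X, U) = 6*U
Z(I) = 0
j(B) = 8/19 - B/42 (j(B) = 32*(1/76) + B*(-1/42) = 8/19 - B/42)
17345 - j(Z(O(-5, 1) - 1*(-1))) = 17345 - (8/19 - 1/42*0) = 17345 - (8/19 + 0) = 17345 - 1*8/19 = 17345 - 8/19 = 329547/19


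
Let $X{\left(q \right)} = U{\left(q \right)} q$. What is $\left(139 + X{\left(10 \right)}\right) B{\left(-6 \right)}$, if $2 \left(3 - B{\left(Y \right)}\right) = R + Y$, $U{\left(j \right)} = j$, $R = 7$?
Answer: $\frac{1195}{2} \approx 597.5$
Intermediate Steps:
$B{\left(Y \right)} = - \frac{1}{2} - \frac{Y}{2}$ ($B{\left(Y \right)} = 3 - \frac{7 + Y}{2} = 3 - \left(\frac{7}{2} + \frac{Y}{2}\right) = - \frac{1}{2} - \frac{Y}{2}$)
$X{\left(q \right)} = q^{2}$ ($X{\left(q \right)} = q q = q^{2}$)
$\left(139 + X{\left(10 \right)}\right) B{\left(-6 \right)} = \left(139 + 10^{2}\right) \left(- \frac{1}{2} - -3\right) = \left(139 + 100\right) \left(- \frac{1}{2} + 3\right) = 239 \cdot \frac{5}{2} = \frac{1195}{2}$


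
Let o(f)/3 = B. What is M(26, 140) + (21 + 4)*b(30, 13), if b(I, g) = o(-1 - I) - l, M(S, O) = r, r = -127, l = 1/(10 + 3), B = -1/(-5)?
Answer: -1481/13 ≈ -113.92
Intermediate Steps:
B = ⅕ (B = -1*(-⅕) = ⅕ ≈ 0.20000)
l = 1/13 ≈ 0.076923
M(S, O) = -127
o(f) = ⅗ (o(f) = 3*(⅕) = ⅗)
b(I, g) = 34/65 (b(I, g) = ⅗ - 1*1/13 = ⅗ - 1/13 = 34/65)
M(26, 140) + (21 + 4)*b(30, 13) = -127 + (21 + 4)*(34/65) = -127 + 25*(34/65) = -127 + 170/13 = -1481/13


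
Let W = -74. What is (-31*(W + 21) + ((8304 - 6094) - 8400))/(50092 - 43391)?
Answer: -4547/6701 ≈ -0.67856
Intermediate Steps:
(-31*(W + 21) + ((8304 - 6094) - 8400))/(50092 - 43391) = (-31*(-74 + 21) + ((8304 - 6094) - 8400))/(50092 - 43391) = (-31*(-53) + (2210 - 8400))/6701 = (1643 - 6190)*(1/6701) = -4547*1/6701 = -4547/6701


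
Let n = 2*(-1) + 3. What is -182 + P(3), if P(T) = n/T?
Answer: -545/3 ≈ -181.67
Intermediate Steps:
n = 1 (n = -2 + 3 = 1)
P(T) = 1/T
-182 + P(3) = -182 + 1/3 = -182 + ⅓ = -545/3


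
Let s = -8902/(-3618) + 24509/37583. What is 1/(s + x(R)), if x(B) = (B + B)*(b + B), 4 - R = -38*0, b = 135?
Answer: 67987647/75813882178 ≈ 0.00089677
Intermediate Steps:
R = 4 (R = 4 - (-38)*0 = 4 - 1*0 = 4 + 0 = 4)
x(B) = 2*B*(135 + B) (x(B) = (B + B)*(135 + B) = (2*B)*(135 + B) = 2*B*(135 + B))
s = 211618714/67987647 (s = -8902*(-1/3618) + 24509*(1/37583) = 4451/1809 + 24509/37583 = 211618714/67987647 ≈ 3.1126)
1/(s + x(R)) = 1/(211618714/67987647 + 2*4*(135 + 4)) = 1/(211618714/67987647 + 2*4*139) = 1/(211618714/67987647 + 1112) = 1/(75813882178/67987647) = 67987647/75813882178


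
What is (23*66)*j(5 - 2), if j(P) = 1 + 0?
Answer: 1518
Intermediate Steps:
j(P) = 1
(23*66)*j(5 - 2) = (23*66)*1 = 1518*1 = 1518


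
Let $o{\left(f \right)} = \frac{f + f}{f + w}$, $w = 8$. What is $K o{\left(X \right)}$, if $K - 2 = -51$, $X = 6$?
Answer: $-42$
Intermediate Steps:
$o{\left(f \right)} = \frac{2 f}{8 + f}$ ($o{\left(f \right)} = \frac{f + f}{f + 8} = \frac{2 f}{8 + f}$)
$K = -49$ ($K = 2 - 51 = -49$)
$K o{\left(X \right)} = - 49 \cdot 2 \cdot 6 \frac{1}{8 + 6} = - 49 \cdot 2 \cdot 6 \cdot \frac{1}{14} = \left(-49\right) \frac{6}{7} = -42$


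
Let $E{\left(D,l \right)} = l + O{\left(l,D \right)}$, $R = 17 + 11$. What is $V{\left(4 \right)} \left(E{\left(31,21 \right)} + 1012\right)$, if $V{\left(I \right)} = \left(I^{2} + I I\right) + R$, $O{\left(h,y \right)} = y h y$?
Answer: $1272840$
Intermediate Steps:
$O{\left(h,y \right)} = h y^{2}$ ($O{\left(h,y \right)} = h y y = h y^{2}$)
$R = 28$
$E{\left(D,l \right)} = l + l D^{2}$
$V{\left(I \right)} = 28 + 2 I^{2}$ ($V{\left(I \right)} = \left(I^{2} + I I\right) + 28 = \left(I^{2} + I^{2}\right) + 28 = 2 I^{2} + 28 = 28 + 2 I^{2}$)
$V{\left(4 \right)} \left(E{\left(31,21 \right)} + 1012\right) = \left(28 + 2 \cdot 4^{2}\right) \left(21 \left(1 + 31^{2}\right) + 1012\right) = \left(28 + 2 \cdot 16\right) \left(21 \left(1 + 961\right) + 1012\right) = \left(28 + 32\right) \left(21 \cdot 962 + 1012\right) = 60 \left(20202 + 1012\right) = 60 \cdot 21214 = 1272840$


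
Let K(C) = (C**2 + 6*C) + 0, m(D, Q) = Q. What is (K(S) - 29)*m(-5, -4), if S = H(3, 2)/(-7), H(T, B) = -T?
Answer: 5144/49 ≈ 104.98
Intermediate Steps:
S = 3/7 (S = -1*3/(-7) = -3*(-1/7) = 3/7 ≈ 0.42857)
K(C) = C**2 + 6*C
(K(S) - 29)*m(-5, -4) = (3*(6 + 3/7)/7 - 29)*(-4) = ((3/7)*(45/7) - 29)*(-4) = (135/49 - 29)*(-4) = -1286/49*(-4) = 5144/49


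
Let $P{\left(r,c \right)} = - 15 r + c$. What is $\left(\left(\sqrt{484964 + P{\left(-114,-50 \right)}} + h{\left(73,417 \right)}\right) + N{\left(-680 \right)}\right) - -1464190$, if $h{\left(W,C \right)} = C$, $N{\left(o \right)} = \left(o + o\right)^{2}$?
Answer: $3314207 + 4 \sqrt{30414} \approx 3.3149 \cdot 10^{6}$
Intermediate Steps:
$N{\left(o \right)} = 4 o^{2}$ ($N{\left(o \right)} = \left(2 o\right)^{2} = 4 o^{2}$)
$P{\left(r,c \right)} = c - 15 r$
$\left(\left(\sqrt{484964 + P{\left(-114,-50 \right)}} + h{\left(73,417 \right)}\right) + N{\left(-680 \right)}\right) - -1464190 = \left(\left(\sqrt{484964 - -1660} + 417\right) + 4 \left(-680\right)^{2}\right) - -1464190 = \left(\left(\sqrt{484964 + \left(-50 + 1710\right)} + 417\right) + 4 \cdot 462400\right) + 1464190 = \left(\left(\sqrt{484964 + 1660} + 417\right) + 1849600\right) + 1464190 = \left(\left(\sqrt{486624} + 417\right) + 1849600\right) + 1464190 = \left(\left(4 \sqrt{30414} + 417\right) + 1849600\right) + 1464190 = \left(\left(417 + 4 \sqrt{30414}\right) + 1849600\right) + 1464190 = \left(1850017 + 4 \sqrt{30414}\right) + 1464190 = 3314207 + 4 \sqrt{30414}$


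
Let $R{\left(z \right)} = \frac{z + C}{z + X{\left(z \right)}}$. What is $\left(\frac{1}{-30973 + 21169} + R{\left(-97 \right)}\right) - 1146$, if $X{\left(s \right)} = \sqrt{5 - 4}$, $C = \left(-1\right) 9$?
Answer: $- \frac{44898239}{39216} \approx -1144.9$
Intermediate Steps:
$C = -9$
$X{\left(s \right)} = 1$ ($X{\left(s \right)} = \sqrt{1} = 1$)
$R{\left(z \right)} = \frac{-9 + z}{1 + z}$ ($R{\left(z \right)} = \frac{z - 9}{z + 1} = \frac{-9 + z}{1 + z}$)
$\left(\frac{1}{-30973 + 21169} + R{\left(-97 \right)}\right) - 1146 = \left(\frac{1}{-30973 + 21169} + \frac{-9 - 97}{1 - 97}\right) - 1146 = \left(\frac{1}{-9804} + \frac{1}{-96} \left(-106\right)\right) - 1146 = \left(- \frac{1}{9804} - - \frac{53}{48}\right) - 1146 = \left(- \frac{1}{9804} + \frac{53}{48}\right) - 1146 = \frac{43297}{39216} - 1146 = - \frac{44898239}{39216}$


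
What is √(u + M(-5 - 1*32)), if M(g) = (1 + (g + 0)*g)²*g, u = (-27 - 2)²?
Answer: 9*I*√857339 ≈ 8333.3*I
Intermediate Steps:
u = 841 (u = (-29)² = 841)
M(g) = g*(1 + g²)² (M(g) = (1 + g*g)²*g = (1 + g²)²*g = g*(1 + g²)²)
√(u + M(-5 - 1*32)) = √(841 + (-5 - 1*32)*(1 + (-5 - 1*32)²)²) = √(841 + (-5 - 32)*(1 + (-5 - 32)²)²) = √(841 - 37*(1 + (-37)²)²) = √(841 - 37*(1 + 1369)²) = √(841 - 37*1370²) = √(841 - 37*1876900) = √(841 - 69445300) = √(-69444459) = 9*I*√857339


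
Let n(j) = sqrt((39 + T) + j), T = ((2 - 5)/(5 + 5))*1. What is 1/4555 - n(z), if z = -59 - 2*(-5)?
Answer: 1/4555 - I*sqrt(1030)/10 ≈ 0.00021954 - 3.2094*I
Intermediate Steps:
T = -3/10 (T = -3/10*1 = -3/10 ≈ -0.30000)
z = -49 (z = -59 + 10 = -49)
n(j) = sqrt(387/10 + j) (n(j) = sqrt((39 - 3/10) + j) = sqrt(387/10 + j))
1/4555 - n(z) = 1/4555 - sqrt(3870 + 100*(-49))/10 = 1/4555 - sqrt(3870 - 4900)/10 = 1/4555 - sqrt(-1030)/10 = 1/4555 - I*sqrt(1030)/10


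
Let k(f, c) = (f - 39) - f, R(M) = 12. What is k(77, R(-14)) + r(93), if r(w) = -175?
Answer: -214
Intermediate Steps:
k(f, c) = -39 (k(f, c) = (-39 + f) - f = -39)
k(77, R(-14)) + r(93) = -39 - 175 = -214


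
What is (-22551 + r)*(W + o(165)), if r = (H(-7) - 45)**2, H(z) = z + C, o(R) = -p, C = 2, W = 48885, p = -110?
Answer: -982398745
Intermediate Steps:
o(R) = 110 (o(R) = -1*(-110) = 110)
H(z) = 2 + z (H(z) = z + 2 = 2 + z)
r = 2500 (r = ((2 - 7) - 45)**2 = (-5 - 45)**2 = (-50)**2 = 2500)
(-22551 + r)*(W + o(165)) = (-22551 + 2500)*(48885 + 110) = -20051*48995 = -982398745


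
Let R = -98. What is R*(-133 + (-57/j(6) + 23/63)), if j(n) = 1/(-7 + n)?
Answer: 66710/9 ≈ 7412.2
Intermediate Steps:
R*(-133 + (-57/j(6) + 23/63)) = -98*(-133 + (-57/(1/(-7 + 6)) + 23/63)) = -98*(-133 + (-57/(1/(-1)) + 23*(1/63))) = -98*(-133 + (-57/(-1) + 23/63)) = -98*(-133 + (-57*(-1) + 23/63)) = -98*(-133 + (57 + 23/63)) = -98*(-133 + 3614/63) = -98*(-4765/63) = 66710/9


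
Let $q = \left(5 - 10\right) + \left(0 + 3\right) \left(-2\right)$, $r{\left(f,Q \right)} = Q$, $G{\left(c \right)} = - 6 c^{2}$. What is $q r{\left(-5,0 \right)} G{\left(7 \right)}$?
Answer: $0$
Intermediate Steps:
$q = -11$ ($q = -5 + 3 \left(-2\right) = -5 - 6 = -11$)
$q r{\left(-5,0 \right)} G{\left(7 \right)} = \left(-11\right) 0 \left(- 6 \cdot 7^{2}\right) = 0 \left(\left(-6\right) 49\right) = 0 \left(-294\right) = 0$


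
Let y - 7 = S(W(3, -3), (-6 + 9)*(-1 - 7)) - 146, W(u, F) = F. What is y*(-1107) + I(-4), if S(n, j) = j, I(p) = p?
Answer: 180437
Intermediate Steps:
y = -163 (y = 7 + ((-6 + 9)*(-1 - 7) - 146) = 7 + (3*(-8) - 146) = 7 + (-24 - 146) = 7 - 170 = -163)
y*(-1107) + I(-4) = -163*(-1107) - 4 = 180441 - 4 = 180437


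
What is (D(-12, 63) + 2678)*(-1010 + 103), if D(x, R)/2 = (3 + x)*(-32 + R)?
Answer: -1922840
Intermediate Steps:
D(x, R) = 2*(-32 + R)*(3 + x) (D(x, R) = 2*((3 + x)*(-32 + R)) = 2*((-32 + R)*(3 + x)) = 2*(-32 + R)*(3 + x))
(D(-12, 63) + 2678)*(-1010 + 103) = ((-192 - 64*(-12) + 6*63 + 2*63*(-12)) + 2678)*(-1010 + 103) = ((-192 + 768 + 378 - 1512) + 2678)*(-907) = (-558 + 2678)*(-907) = 2120*(-907) = -1922840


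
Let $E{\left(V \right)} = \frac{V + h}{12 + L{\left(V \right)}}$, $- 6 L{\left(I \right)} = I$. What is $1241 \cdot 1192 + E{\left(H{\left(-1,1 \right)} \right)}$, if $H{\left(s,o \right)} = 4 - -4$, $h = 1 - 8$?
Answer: $\frac{47336707}{32} \approx 1.4793 \cdot 10^{6}$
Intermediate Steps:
$h = -7$
$L{\left(I \right)} = - \frac{I}{6}$
$H{\left(s,o \right)} = 8$ ($H{\left(s,o \right)} = 4 + 4 = 8$)
$E{\left(V \right)} = \frac{-7 + V}{12 - \frac{V}{6}}$ ($E{\left(V \right)} = \frac{V - 7}{12 - \frac{V}{6}} = \frac{-7 + V}{12 - \frac{V}{6}}$)
$1241 \cdot 1192 + E{\left(H{\left(-1,1 \right)} \right)} = 1241 \cdot 1192 + \frac{6 \left(7 - 8\right)}{-72 + 8} = 1479272 + \frac{6 \left(7 - 8\right)}{-64} = 1479272 + 6 \left(- \frac{1}{64}\right) \left(-1\right) = 1479272 + \frac{3}{32} = \frac{47336707}{32}$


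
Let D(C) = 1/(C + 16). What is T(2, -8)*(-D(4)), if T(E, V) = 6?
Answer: -3/10 ≈ -0.30000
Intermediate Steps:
D(C) = 1/(16 + C)
T(2, -8)*(-D(4)) = 6*(-1/(16 + 4)) = 6*(-1/20) = -3/10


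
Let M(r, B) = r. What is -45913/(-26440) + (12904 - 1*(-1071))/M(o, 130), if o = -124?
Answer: -90951447/819640 ≈ -110.97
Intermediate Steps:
-45913/(-26440) + (12904 - 1*(-1071))/M(o, 130) = -45913/(-26440) + (12904 - 1*(-1071))/(-124) = -45913*(-1/26440) + (12904 + 1071)*(-1/124) = 45913/26440 + 13975*(-1/124) = 45913/26440 - 13975/124 = -90951447/819640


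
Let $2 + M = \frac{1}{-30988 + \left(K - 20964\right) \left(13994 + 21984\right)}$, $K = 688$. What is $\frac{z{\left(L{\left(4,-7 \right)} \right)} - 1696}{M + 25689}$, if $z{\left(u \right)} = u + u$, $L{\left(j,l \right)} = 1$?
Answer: $- \frac{1235808431704}{18739203769291} \approx -0.065948$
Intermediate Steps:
$M = - \frac{1459041833}{729520916}$ ($M = -2 + \frac{1}{-30988 + \left(688 - 20964\right) \left(13994 + 21984\right)} = -2 + \frac{1}{-30988 - 729489928} = -2 + \frac{1}{-729520916} = -2 - \frac{1}{729520916} = - \frac{1459041833}{729520916} \approx -2.0$)
$z{\left(u \right)} = 2 u$
$\frac{z{\left(L{\left(4,-7 \right)} \right)} - 1696}{M + 25689} = \frac{2 \cdot 1 - 1696}{- \frac{1459041833}{729520916} + 25689} = \frac{2 - 1696}{\frac{18739203769291}{729520916}} = \left(-1694\right) \frac{729520916}{18739203769291} = - \frac{1235808431704}{18739203769291}$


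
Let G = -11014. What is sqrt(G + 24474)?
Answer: 2*sqrt(3365) ≈ 116.02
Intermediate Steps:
sqrt(G + 24474) = sqrt(-11014 + 24474) = sqrt(13460) = 2*sqrt(3365)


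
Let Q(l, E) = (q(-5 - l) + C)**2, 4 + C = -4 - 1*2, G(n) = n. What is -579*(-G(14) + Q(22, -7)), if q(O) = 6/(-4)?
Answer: -273867/4 ≈ -68467.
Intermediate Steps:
q(O) = -3/2 (q(O) = 6*(-1/4) = -3/2)
C = -10 (C = -4 + (-4 - 1*2) = -4 + (-4 - 2) = -4 - 6 = -10)
Q(l, E) = 529/4 (Q(l, E) = (-3/2 - 10)**2 = (-23/2)**2 = 529/4)
-579*(-G(14) + Q(22, -7)) = -579*(-1*14 + 529/4) = -579*(-14 + 529/4) = -579*473/4 = -273867/4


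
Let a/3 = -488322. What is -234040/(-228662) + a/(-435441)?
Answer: 72815444522/16594801657 ≈ 4.3878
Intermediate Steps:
a = -1464966 (a = 3*(-488322) = -1464966)
-234040/(-228662) + a/(-435441) = -234040/(-228662) - 1464966/(-435441) = -234040*(-1/228662) - 1464966*(-1/435441) = 117020/114331 + 488322/145147 = 72815444522/16594801657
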